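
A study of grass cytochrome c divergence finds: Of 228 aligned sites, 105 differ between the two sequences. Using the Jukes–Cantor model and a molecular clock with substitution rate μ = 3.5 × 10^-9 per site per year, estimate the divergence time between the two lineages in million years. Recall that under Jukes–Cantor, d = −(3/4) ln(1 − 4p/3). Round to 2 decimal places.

p = 105/228 ≈ 0.460526.
d = −(3/4) ln(1 − 4p/3) = −0.75 ln(1 − 0.614035) = −0.75 ln(0.385965)
  = −0.75 × (-0.952009) = 0.714007 substitutions/site.
Under a molecular clock d = 2μt, so t = d/(2μ) = 0.714007 / (2 × 3.5 × 10^-9) = 102.00 million years.

102.00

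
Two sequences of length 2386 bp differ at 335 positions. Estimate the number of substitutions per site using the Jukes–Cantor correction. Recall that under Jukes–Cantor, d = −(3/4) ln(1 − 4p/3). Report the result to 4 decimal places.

0.1555

p = 335/2386 ≈ 0.140402.
d = −(3/4) ln(1 − 4p/3) = −0.75 ln(1 − 0.187203) = −0.75 ln(0.812797)
  = −0.75 × (-0.207274) = 0.155456 substitutions/site.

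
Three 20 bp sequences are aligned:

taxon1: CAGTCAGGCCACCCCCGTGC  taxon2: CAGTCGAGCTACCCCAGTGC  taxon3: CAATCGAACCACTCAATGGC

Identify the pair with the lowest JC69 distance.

taxon1–taxon2: 4/20 differ, p = 0.200, d = 0.233.
taxon1–taxon3: 9/20 differ, p = 0.450, d = 0.687.
taxon2–taxon3: 7/20 differ, p = 0.350, d = 0.471.
The smallest distance is between taxon1 and taxon2.

taxon1 and taxon2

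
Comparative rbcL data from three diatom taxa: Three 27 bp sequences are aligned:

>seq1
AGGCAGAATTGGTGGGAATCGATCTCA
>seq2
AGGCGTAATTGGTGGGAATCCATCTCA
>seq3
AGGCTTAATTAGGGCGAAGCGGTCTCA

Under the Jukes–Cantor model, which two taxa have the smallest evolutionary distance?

seq1–seq2: 3/27 differ, p = 0.111, d = 0.120.
seq1–seq3: 7/27 differ, p = 0.259, d = 0.318.
seq2–seq3: 7/27 differ, p = 0.259, d = 0.318.
The smallest distance is between seq1 and seq2.

seq1 and seq2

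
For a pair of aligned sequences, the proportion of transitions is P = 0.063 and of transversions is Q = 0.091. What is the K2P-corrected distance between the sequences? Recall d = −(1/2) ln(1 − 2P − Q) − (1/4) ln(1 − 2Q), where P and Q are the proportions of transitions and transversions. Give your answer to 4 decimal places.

Under the Kimura two-parameter model, d = −½ ln(1 − 2P − Q) − ¼ ln(1 − 2Q).
1 − 2P − Q = 0.783, giving −½ ln(0.783) = 0.122311.
1 − 2Q = 0.818, giving −¼ ln(0.818) = 0.050223.
d = 0.122311 + 0.050223 = 0.172534.

0.1725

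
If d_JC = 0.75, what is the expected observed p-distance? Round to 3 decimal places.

0.474

p = (3/4)(1 − e^(−4d/3)) = 0.75 × (1 − e^(-1)) = 0.75 × (1 − 0.367879) = 0.474091.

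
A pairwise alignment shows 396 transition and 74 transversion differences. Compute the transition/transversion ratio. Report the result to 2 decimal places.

5.35

R = 396/74 = 5.351351… ≈ 5.35 (to 2 d.p.).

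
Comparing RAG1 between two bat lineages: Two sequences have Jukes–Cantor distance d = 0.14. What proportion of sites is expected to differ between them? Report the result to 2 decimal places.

p = (3/4)(1 − e^(−4d/3)) = 0.75 × (1 − e^(-0.186667)) = 0.75 × (1 − 0.829720) = 0.127710.

0.13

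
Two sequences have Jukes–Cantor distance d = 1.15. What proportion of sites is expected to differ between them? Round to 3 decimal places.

0.588

p = (3/4)(1 − e^(−4d/3)) = 0.75 × (1 − e^(-1.533333)) = 0.75 × (1 − 0.215815) = 0.588139.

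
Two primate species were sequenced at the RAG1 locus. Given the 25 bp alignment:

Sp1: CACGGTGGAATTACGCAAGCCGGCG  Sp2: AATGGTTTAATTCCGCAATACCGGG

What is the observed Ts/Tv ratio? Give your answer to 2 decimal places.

Transitions are A↔G and C↔T; transversions are all other mismatches.
Transitions: 1. Transversions: 8.
R = 1/8 = 0.125 ≈ 0.13 (to 2 d.p.).

0.13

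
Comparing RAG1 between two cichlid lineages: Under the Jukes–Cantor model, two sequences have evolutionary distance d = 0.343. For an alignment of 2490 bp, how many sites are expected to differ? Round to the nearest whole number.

Invert JC69: p = (3/4)(1 − e^(−4d/3)) = 0.75 × (1 − e^(-0.457333)) = 0.75 × (1 − 0.632970) = 0.275273.
Expected differing sites = pL ≈ 0.275273 × 2490 = 685.42977 ≈ 685.

685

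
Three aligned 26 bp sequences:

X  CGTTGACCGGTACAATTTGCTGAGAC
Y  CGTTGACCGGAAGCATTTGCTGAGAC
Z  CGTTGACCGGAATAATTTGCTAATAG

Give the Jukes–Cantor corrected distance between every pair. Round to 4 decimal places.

X–Y: 3/26 sites differ → p ≈ 0.115385, d = −0.75 ln(1 − 0.153847) = 0.125291 ≈ 0.1253.
X–Z: 5/26 sites differ → p ≈ 0.192308, d = −0.75 ln(1 − 0.256411) = 0.222200 ≈ 0.2222.
Y–Z: 5/26 sites differ → p ≈ 0.192308, d = −0.75 ln(1 − 0.256411) = 0.222200 ≈ 0.2222.

d(X,Y) = 0.1253, d(X,Z) = 0.2222, d(Y,Z) = 0.2222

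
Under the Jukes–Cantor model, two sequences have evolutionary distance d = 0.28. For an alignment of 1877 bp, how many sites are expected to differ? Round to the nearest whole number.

Invert JC69: p = (3/4)(1 − e^(−4d/3)) = 0.75 × (1 − e^(-0.373333)) = 0.75 × (1 − 0.688436) = 0.233673.
Expected differing sites = pL ≈ 0.233673 × 1877 = 438.604221 ≈ 439.

439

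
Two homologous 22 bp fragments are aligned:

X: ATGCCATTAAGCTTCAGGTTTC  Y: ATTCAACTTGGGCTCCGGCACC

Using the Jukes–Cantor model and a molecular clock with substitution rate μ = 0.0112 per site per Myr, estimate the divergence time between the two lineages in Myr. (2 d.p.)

36.78

The sequences differ at 11 of 22 sites, so p = 11/22 = 0.5.
d = −(3/4) ln(1 − 4p/3) = −0.75 ln(1 − 0.666667) = −0.75 ln(0.333333)
  = −0.75 × (-1.098613) = 0.823960 substitutions/site.
Under a molecular clock d = 2μt, so t = d/(2μ) = 0.823960 / (2 × 0.0112) = 36.78 Myr.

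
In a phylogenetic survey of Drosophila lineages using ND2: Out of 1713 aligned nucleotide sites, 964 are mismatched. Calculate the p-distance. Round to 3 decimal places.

p = 964/1713 = 0.562755… ≈ 0.563 (to 3 d.p.).

0.563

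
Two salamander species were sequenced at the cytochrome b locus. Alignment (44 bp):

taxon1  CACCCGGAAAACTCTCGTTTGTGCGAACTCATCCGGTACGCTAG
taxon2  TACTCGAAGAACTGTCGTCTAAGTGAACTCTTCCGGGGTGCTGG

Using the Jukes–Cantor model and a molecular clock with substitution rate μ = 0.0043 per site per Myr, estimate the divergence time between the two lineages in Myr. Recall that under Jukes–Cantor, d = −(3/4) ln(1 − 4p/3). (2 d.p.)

48.15

The sequences differ at 14 of 44 sites, so p = 14/44 ≈ 0.318182.
d = −(3/4) ln(1 − 4p/3) = −0.75 ln(1 − 0.424243) = −0.75 ln(0.575757)
  = −0.75 × (-0.552070) = 0.414053 substitutions/site.
Under a molecular clock d = 2μt, so t = d/(2μ) = 0.414053 / (2 × 0.0043) = 48.15 Myr.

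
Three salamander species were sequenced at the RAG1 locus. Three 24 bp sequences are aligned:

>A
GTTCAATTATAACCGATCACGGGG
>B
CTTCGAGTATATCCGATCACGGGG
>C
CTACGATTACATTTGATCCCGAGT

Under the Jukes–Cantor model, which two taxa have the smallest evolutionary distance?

A and B

A–B: 4/24 differ, p = 0.167, d = 0.188.
A–C: 10/24 differ, p = 0.417, d = 0.608.
B–C: 8/24 differ, p = 0.333, d = 0.441.
The smallest distance is between A and B.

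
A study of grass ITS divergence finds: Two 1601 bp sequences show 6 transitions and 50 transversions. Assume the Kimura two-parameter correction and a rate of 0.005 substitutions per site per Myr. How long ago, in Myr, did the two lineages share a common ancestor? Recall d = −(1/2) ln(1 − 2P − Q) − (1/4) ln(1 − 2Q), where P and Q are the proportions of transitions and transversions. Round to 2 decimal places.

P = 6/1601 ≈ 0.003748 and Q = 50/1601 ≈ 0.03123.
Under the Kimura two-parameter model, d = −½ ln(1 − 2P − Q) − ¼ ln(1 − 2Q).
1 − 2P − Q = 0.961274, giving −½ ln(0.961274) = 0.019748.
1 − 2Q = 0.93754, giving −¼ ln(0.93754) = 0.016124.
d = 0.019748 + 0.016124 = 0.035872.
Under a molecular clock d = 2μt, so t = d/(2μ) = 0.035872 / (2 × 0.005) = 3.59 Myr.

3.59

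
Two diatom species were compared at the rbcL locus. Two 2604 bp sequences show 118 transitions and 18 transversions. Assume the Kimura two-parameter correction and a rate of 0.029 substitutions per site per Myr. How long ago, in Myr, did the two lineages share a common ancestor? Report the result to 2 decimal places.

0.94

P = 118/2604 ≈ 0.045315 and Q = 18/2604 ≈ 0.006912.
Under the Kimura two-parameter model, d = −½ ln(1 − 2P − Q) − ¼ ln(1 − 2Q).
1 − 2P − Q = 0.902458, giving −½ ln(0.902458) = 0.051317.
1 − 2Q = 0.986176, giving −¼ ln(0.986176) = 0.003480.
d = 0.051317 + 0.003480 = 0.054797.
Under a molecular clock d = 2μt, so t = d/(2μ) = 0.054797 / (2 × 0.029) = 0.94 Myr.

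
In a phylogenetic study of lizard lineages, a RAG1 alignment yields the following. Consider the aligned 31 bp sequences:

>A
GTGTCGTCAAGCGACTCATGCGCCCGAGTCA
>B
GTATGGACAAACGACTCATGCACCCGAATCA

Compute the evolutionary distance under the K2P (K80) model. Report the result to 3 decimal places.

Of 31 sites, 4 differences are transitions and 2 are transversions, so P = 4/31 ≈ 0.129032 and Q = 2/31 ≈ 0.064516.
Under the Kimura two-parameter model, d = −½ ln(1 − 2P − Q) − ¼ ln(1 − 2Q).
1 − 2P − Q = 0.67742, giving −½ ln(0.67742) = 0.194732.
1 − 2Q = 0.870968, giving −¼ ln(0.870968) = 0.034538.
d = 0.194732 + 0.034538 = 0.229270.

0.229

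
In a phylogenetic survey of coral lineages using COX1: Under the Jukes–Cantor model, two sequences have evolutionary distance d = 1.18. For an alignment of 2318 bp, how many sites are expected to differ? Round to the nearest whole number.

1378

Invert JC69: p = (3/4)(1 − e^(−4d/3)) = 0.75 × (1 − e^(-1.573333)) = 0.75 × (1 − 0.207353) = 0.594485.
Expected differing sites = pL ≈ 0.594485 × 2318 = 1378.01623 ≈ 1378.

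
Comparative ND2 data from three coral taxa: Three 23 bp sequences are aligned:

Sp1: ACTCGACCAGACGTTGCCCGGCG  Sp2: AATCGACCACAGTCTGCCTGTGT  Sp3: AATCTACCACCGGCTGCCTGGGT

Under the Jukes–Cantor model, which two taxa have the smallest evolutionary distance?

Sp1–Sp2: 9/23 differ, p = 0.391, d = 0.553.
Sp1–Sp3: 9/23 differ, p = 0.391, d = 0.553.
Sp2–Sp3: 4/23 differ, p = 0.174, d = 0.198.
The smallest distance is between Sp2 and Sp3.

Sp2 and Sp3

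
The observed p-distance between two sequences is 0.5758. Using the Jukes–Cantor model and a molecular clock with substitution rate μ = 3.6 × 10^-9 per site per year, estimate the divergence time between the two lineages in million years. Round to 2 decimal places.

d = −(3/4) ln(1 − 4p/3) = −0.75 ln(1 − 0.767733) = −0.75 ln(0.232267)
  = −0.75 × (-1.459868) = 1.094901 substitutions/site.
Under a molecular clock d = 2μt, so t = d/(2μ) = 1.094901 / (2 × 3.6 × 10^-9) = 152.07 million years.

152.07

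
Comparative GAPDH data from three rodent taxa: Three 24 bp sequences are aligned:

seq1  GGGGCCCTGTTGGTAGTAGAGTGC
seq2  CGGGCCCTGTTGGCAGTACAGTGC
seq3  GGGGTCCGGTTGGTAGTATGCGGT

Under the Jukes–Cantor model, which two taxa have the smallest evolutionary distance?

seq1–seq2: 3/24 differ, p = 0.125, d = 0.137.
seq1–seq3: 7/24 differ, p = 0.292, d = 0.369.
seq2–seq3: 9/24 differ, p = 0.375, d = 0.520.
The smallest distance is between seq1 and seq2.

seq1 and seq2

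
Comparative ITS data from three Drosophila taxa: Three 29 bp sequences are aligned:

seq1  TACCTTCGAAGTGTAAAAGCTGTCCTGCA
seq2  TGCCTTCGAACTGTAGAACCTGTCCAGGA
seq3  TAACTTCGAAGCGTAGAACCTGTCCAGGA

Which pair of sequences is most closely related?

seq2 and seq3

seq1–seq2: 6/29 differ, p = 0.207, d = 0.242.
seq1–seq3: 6/29 differ, p = 0.207, d = 0.242.
seq2–seq3: 4/29 differ, p = 0.138, d = 0.152.
The smallest distance is between seq2 and seq3.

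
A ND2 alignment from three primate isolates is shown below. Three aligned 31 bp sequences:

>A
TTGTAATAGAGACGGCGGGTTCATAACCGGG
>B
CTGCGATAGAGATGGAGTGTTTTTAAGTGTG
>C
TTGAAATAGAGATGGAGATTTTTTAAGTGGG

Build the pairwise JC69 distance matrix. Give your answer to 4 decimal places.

A–B: 11/31 sites differ → p ≈ 0.354839, d = −0.75 ln(1 − 0.473119) = 0.480585 ≈ 0.4806.
A–C: 9/31 sites differ → p ≈ 0.290323, d = −0.75 ln(1 − 0.387097) = 0.367161 ≈ 0.3672.
B–C: 6/31 sites differ → p ≈ 0.193548, d = −0.75 ln(1 − 0.258064) = 0.223869 ≈ 0.2239.

d(A,B) = 0.4806, d(A,C) = 0.3672, d(B,C) = 0.2239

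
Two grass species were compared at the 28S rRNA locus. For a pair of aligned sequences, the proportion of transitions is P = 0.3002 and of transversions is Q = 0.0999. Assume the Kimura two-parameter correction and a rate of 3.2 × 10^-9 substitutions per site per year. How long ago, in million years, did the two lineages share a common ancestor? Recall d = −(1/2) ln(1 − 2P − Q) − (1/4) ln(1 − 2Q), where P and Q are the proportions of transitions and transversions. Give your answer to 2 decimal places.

102.85

Under the Kimura two-parameter model, d = −½ ln(1 − 2P − Q) − ¼ ln(1 − 2Q).
1 − 2P − Q = 0.2997, giving −½ ln(0.2997) = 0.602487.
1 − 2Q = 0.8002, giving −¼ ln(0.8002) = 0.055723.
d = 0.602487 + 0.055723 = 0.658210.
Under a molecular clock d = 2μt, so t = d/(2μ) = 0.658210 / (2 × 3.2 × 10^-9) = 102.85 million years.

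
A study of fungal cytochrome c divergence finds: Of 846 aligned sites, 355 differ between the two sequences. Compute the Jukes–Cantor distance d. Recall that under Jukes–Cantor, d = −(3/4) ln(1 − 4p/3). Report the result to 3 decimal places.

p = 355/846 ≈ 0.419622.
d = −(3/4) ln(1 − 4p/3) = −0.75 ln(1 − 0.559496) = −0.75 ln(0.440504)
  = −0.75 × (-0.819836) = 0.614877 substitutions/site.

0.615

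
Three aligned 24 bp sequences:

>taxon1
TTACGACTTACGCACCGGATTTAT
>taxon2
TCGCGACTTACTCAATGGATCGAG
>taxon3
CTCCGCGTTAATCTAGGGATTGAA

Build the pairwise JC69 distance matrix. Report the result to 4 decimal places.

taxon1–taxon2: 8/24 sites differ → p ≈ 0.333333, d = −0.75 ln(1 − 0.444444) = 0.440839 ≈ 0.4408.
taxon1–taxon3: 11/24 sites differ → p ≈ 0.458333, d = −0.75 ln(1 − 0.611111) = 0.708346 ≈ 0.7083.
taxon2–taxon3: 10/24 sites differ → p ≈ 0.416667, d = −0.75 ln(1 − 0.555556) = 0.608198 ≈ 0.6082.

d(taxon1,taxon2) = 0.4408, d(taxon1,taxon3) = 0.7083, d(taxon2,taxon3) = 0.6082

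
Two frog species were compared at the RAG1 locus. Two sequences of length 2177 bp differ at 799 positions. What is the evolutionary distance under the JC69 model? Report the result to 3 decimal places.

0.504

p = 799/2177 ≈ 0.367019.
d = −(3/4) ln(1 − 4p/3) = −0.75 ln(1 − 0.489359) = −0.75 ln(0.510641)
  = −0.75 × (-0.672088) = 0.504066 substitutions/site.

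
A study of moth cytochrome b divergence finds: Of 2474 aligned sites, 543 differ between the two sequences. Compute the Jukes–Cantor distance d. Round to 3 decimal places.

0.260

p = 543/2474 ≈ 0.219483.
d = −(3/4) ln(1 − 4p/3) = −0.75 ln(1 − 0.292644) = −0.75 ln(0.707356)
  = −0.75 × (-0.346221) = 0.259666 substitutions/site.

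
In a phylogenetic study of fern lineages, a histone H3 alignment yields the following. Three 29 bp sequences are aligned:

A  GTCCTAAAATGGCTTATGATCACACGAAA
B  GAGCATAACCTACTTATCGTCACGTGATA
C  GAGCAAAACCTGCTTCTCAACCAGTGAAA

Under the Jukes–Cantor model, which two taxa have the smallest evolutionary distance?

A–B: 13/29 differ, p = 0.448, d = 0.683.
A–C: 13/29 differ, p = 0.448, d = 0.683.
B–C: 8/29 differ, p = 0.276, d = 0.344.
The smallest distance is between B and C.

B and C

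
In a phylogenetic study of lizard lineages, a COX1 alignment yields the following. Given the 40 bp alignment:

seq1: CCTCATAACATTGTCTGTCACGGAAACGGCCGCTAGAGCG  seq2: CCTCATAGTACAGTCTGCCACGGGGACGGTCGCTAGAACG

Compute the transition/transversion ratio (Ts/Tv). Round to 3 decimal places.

8.000

Transitions are A↔G and C↔T; transversions are all other mismatches.
Transitions: 8. Transversions: 1.
R = 8/1 = 8.000.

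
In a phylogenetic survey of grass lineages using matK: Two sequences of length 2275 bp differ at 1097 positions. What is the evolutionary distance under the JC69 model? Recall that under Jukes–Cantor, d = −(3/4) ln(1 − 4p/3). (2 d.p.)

p = 1097/2275 ≈ 0.482198.
d = −(3/4) ln(1 − 4p/3) = −0.75 ln(1 − 0.642931) = −0.75 ln(0.357069)
  = −0.75 × (-1.029826) = 0.772370 substitutions/site.

0.77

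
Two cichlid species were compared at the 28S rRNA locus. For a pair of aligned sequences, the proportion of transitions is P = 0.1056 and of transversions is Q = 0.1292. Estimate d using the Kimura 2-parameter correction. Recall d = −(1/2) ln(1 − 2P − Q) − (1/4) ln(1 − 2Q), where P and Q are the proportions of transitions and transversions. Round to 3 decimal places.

0.283

Under the Kimura two-parameter model, d = −½ ln(1 − 2P − Q) − ¼ ln(1 − 2Q).
1 − 2P − Q = 0.6596, giving −½ ln(0.6596) = 0.208061.
1 − 2Q = 0.7416, giving −¼ ln(0.7416) = 0.074736.
d = 0.208061 + 0.074736 = 0.282797.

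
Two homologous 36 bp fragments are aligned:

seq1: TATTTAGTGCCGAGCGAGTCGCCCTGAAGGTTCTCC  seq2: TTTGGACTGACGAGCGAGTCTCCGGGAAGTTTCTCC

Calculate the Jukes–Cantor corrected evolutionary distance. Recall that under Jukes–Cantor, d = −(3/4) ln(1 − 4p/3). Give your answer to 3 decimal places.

0.304

The sequences differ at 9 of 36 sites (2, 4, 5, 7, 10, 21, 24, 25, 30), so p = 9/36 = 0.25.
d = −(3/4) ln(1 − 4p/3) = −0.75 ln(1 − 0.333333) = −0.75 ln(0.666667)
  = −0.75 × (-0.405465) = 0.304099 substitutions/site.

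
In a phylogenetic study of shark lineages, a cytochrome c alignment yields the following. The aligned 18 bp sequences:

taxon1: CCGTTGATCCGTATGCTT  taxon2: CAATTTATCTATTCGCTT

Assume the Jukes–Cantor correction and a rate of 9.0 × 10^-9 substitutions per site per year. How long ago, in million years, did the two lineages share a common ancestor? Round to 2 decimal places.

The sequences differ at 7 of 18 sites (2, 3, 6, 10, 11, 13, 14), so p = 7/18 ≈ 0.388889.
d = −(3/4) ln(1 − 4p/3) = −0.75 ln(1 − 0.518519) = −0.75 ln(0.481481)
  = −0.75 × (-0.730889) = 0.548167 substitutions/site.
Under a molecular clock d = 2μt, so t = d/(2μ) = 0.548167 / (2 × 9.0 × 10^-9) = 30.45 million years.

30.45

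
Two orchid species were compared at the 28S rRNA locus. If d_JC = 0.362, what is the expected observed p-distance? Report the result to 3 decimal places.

p = (3/4)(1 − e^(−4d/3)) = 0.75 × (1 − e^(-0.482667)) = 0.75 × (1 − 0.617135) = 0.287149.

0.287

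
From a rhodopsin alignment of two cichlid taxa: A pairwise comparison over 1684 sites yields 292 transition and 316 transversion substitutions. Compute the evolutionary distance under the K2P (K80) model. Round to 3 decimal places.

0.500

P = 292/1684 ≈ 0.173397 and Q = 316/1684 ≈ 0.187648.
Under the Kimura two-parameter model, d = −½ ln(1 − 2P − Q) − ¼ ln(1 − 2Q).
1 − 2P − Q = 0.465558, giving −½ ln(0.465558) = 0.382259.
1 − 2Q = 0.624704, giving −¼ ln(0.624704) = 0.117619.
d = 0.382259 + 0.117619 = 0.499878.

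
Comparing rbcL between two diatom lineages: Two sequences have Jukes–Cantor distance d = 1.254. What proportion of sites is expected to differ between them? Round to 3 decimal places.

0.609

p = (3/4)(1 − e^(−4d/3)) = 0.75 × (1 − e^(-1.672)) = 0.75 × (1 − 0.187871) = 0.609097.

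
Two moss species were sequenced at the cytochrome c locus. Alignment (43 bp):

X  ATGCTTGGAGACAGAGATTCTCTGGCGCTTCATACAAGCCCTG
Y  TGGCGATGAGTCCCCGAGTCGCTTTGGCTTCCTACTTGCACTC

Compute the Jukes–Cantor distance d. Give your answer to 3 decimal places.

The sequences differ at 19 of 43 sites, so p = 19/43 ≈ 0.44186.
d = −(3/4) ln(1 − 4p/3) = −0.75 ln(1 − 0.589147) = −0.75 ln(0.410853)
  = −0.75 × (-0.889520) = 0.667140 substitutions/site.

0.667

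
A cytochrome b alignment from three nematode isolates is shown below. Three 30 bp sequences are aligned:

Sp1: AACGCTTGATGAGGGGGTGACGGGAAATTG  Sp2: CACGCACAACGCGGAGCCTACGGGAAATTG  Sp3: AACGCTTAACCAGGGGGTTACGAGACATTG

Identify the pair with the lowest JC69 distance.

Sp1–Sp2: 10/30 differ, p = 0.333, d = 0.441.
Sp1–Sp3: 6/30 differ, p = 0.200, d = 0.233.
Sp2–Sp3: 10/30 differ, p = 0.333, d = 0.441.
The smallest distance is between Sp1 and Sp3.

Sp1 and Sp3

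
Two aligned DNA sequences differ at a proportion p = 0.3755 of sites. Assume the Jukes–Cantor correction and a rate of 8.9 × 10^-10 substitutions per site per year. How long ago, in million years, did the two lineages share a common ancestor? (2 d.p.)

292.62

d = −(3/4) ln(1 − 4p/3) = −0.75 ln(1 − 0.500667) = −0.75 ln(0.499333)
  = −0.75 × (-0.694482) = 0.520862 substitutions/site.
Under a molecular clock d = 2μt, so t = d/(2μ) = 0.520862 / (2 × 8.9 × 10^-10) = 292.62 million years.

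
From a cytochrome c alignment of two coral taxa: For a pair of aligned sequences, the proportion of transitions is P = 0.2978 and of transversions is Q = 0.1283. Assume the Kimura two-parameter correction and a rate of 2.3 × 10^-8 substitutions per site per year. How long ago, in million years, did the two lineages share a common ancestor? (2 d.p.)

15.60

Under the Kimura two-parameter model, d = −½ ln(1 − 2P − Q) − ¼ ln(1 − 2Q).
1 − 2P − Q = 0.2761, giving −½ ln(0.2761) = 0.643496.
1 − 2Q = 0.7434, giving −¼ ln(0.7434) = 0.074130.
d = 0.643496 + 0.074130 = 0.717626.
Under a molecular clock d = 2μt, so t = d/(2μ) = 0.717626 / (2 × 2.3 × 10^-8) = 15.60 million years.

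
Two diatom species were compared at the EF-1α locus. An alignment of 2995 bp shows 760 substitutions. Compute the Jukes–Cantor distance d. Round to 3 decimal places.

p = 760/2995 ≈ 0.253756.
d = −(3/4) ln(1 − 4p/3) = −0.75 ln(1 − 0.338341) = −0.75 ln(0.661659)
  = −0.75 × (-0.413005) = 0.309754 substitutions/site.

0.310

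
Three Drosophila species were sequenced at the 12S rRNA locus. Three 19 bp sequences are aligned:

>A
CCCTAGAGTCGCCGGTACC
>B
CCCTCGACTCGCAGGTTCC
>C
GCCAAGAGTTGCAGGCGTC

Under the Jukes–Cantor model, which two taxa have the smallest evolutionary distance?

A and B

A–B: 4/19 differ, p = 0.211, d = 0.247.
A–C: 7/19 differ, p = 0.368, d = 0.507.
B–C: 8/19 differ, p = 0.421, d = 0.618.
The smallest distance is between A and B.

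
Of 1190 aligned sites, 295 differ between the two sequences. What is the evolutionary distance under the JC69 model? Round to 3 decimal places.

0.301

p = 295/1190 ≈ 0.247899.
d = −(3/4) ln(1 − 4p/3) = −0.75 ln(1 − 0.330532) = −0.75 ln(0.669468)
  = −0.75 × (-0.401272) = 0.300954 substitutions/site.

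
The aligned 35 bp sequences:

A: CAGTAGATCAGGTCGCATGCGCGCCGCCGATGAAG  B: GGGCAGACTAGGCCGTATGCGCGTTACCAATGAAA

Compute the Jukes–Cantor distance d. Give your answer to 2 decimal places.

The sequences differ at 12 of 35 sites, so p = 12/35 ≈ 0.342857.
d = −(3/4) ln(1 − 4p/3) = −0.75 ln(1 − 0.457143) = −0.75 ln(0.542857)
  = −0.75 × (-0.610909) = 0.458182 substitutions/site.

0.46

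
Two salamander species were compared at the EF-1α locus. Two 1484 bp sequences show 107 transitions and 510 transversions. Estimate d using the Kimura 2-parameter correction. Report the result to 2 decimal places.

0.63

P = 107/1484 ≈ 0.072102 and Q = 510/1484 ≈ 0.343666.
Under the Kimura two-parameter model, d = −½ ln(1 − 2P − Q) − ¼ ln(1 − 2Q).
1 − 2P − Q = 0.51213, giving −½ ln(0.51213) = 0.334588.
1 − 2Q = 0.312668, giving −¼ ln(0.312668) = 0.290653.
d = 0.334588 + 0.290653 = 0.625241.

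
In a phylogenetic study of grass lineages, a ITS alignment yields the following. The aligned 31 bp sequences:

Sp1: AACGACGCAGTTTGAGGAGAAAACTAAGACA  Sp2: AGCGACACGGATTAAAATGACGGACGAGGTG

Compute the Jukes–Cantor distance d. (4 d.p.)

The sequences differ at 17 of 31 sites, so p = 17/31 ≈ 0.548387.
d = −(3/4) ln(1 − 4p/3) = −0.75 ln(1 − 0.731183) = −0.75 ln(0.268817)
  = −0.75 × (-1.313724) = 0.985293 substitutions/site.

0.9853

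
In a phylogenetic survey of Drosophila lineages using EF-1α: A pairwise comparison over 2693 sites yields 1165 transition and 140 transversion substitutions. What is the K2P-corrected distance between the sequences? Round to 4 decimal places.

1.2731

P = 1165/2693 ≈ 0.432603 and Q = 140/2693 ≈ 0.051987.
Under the Kimura two-parameter model, d = −½ ln(1 − 2P − Q) − ¼ ln(1 − 2Q).
1 − 2P − Q = 0.082807, giving −½ ln(0.082807) = 1.245621.
1 − 2Q = 0.896026, giving −¼ ln(0.896026) = 0.027446.
d = 1.245621 + 0.027446 = 1.273067.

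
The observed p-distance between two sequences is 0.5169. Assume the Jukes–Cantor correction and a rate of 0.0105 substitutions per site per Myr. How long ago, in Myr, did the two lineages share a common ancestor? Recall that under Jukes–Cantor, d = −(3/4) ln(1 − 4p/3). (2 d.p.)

d = −(3/4) ln(1 − 4p/3) = −0.75 ln(1 − 0.6892) = −0.75 ln(0.3108)
  = −0.75 × (-1.168606) = 0.876455 substitutions/site.
Under a molecular clock d = 2μt, so t = d/(2μ) = 0.876455 / (2 × 0.0105) = 41.74 Myr.

41.74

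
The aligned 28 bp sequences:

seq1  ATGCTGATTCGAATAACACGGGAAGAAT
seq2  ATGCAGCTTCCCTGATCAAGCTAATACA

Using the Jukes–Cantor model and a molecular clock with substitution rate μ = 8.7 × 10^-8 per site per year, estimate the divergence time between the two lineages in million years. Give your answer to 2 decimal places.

The sequences differ at 13 of 28 sites, so p = 13/28 ≈ 0.464286.
d = −(3/4) ln(1 − 4p/3) = −0.75 ln(1 − 0.619048) = −0.75 ln(0.380952)
  = −0.75 × (-0.965082) = 0.723812 substitutions/site.
Under a molecular clock d = 2μt, so t = d/(2μ) = 0.723812 / (2 × 8.7 × 10^-8) = 4.16 million years.

4.16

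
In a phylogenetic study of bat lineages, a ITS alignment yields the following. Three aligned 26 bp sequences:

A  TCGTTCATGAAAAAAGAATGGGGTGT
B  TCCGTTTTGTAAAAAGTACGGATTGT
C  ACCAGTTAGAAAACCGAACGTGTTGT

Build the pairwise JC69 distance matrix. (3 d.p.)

d(A,B) = 0.464, d(A,C) = 0.717, d(B,C) = 0.539

A–B: 9/26 sites differ → p ≈ 0.346154, d = −0.75 ln(1 − 0.461539) = 0.464280 ≈ 0.464.
A–C: 12/26 sites differ → p ≈ 0.461538, d = −0.75 ln(1 − 0.615384) = 0.716632 ≈ 0.717.
B–C: 10/26 sites differ → p ≈ 0.384615, d = −0.75 ln(1 − 0.51282) = 0.539341 ≈ 0.539.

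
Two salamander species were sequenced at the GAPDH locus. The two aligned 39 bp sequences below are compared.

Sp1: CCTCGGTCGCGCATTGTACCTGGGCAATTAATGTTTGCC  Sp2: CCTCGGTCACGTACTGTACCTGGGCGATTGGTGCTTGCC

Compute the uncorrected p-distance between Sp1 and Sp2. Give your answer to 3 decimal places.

0.179

The sequences differ at 7 of 39 positions (sites 9, 12, 14, 26, 30, 31, 34).
p = 7/39 = 0.179487… ≈ 0.179 (to 3 d.p.).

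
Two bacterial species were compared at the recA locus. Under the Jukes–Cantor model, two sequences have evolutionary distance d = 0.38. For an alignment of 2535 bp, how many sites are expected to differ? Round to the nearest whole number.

Invert JC69: p = (3/4)(1 − e^(−4d/3)) = 0.75 × (1 − e^(-0.506667)) = 0.75 × (1 − 0.602500) = 0.298125.
Expected differing sites = pL ≈ 0.298125 × 2535 = 755.746875 ≈ 756.

756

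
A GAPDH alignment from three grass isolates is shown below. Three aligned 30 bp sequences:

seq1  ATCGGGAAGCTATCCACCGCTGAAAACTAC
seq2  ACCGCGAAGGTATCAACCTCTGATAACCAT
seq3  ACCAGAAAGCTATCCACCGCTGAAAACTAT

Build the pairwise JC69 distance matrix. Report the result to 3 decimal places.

d(seq1,seq2) = 0.330, d(seq1,seq3) = 0.147, d(seq2,seq3) = 0.330

seq1–seq2: 8/30 sites differ → p ≈ 0.266667, d = −0.75 ln(1 − 0.355556) = 0.329526 ≈ 0.330.
seq1–seq3: 4/30 sites differ → p ≈ 0.133333, d = −0.75 ln(1 − 0.177777) = 0.146808 ≈ 0.147.
seq2–seq3: 8/30 sites differ → p ≈ 0.266667, d = −0.75 ln(1 − 0.355556) = 0.329526 ≈ 0.330.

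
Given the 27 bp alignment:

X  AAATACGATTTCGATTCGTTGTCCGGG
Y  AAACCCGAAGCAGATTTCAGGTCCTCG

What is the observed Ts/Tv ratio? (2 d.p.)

Transitions are A↔G and C↔T; transversions are all other mismatches.
Transitions: 3. Transversions: 9.
R = 3/9 = 0.333333… ≈ 0.33 (to 2 d.p.).

0.33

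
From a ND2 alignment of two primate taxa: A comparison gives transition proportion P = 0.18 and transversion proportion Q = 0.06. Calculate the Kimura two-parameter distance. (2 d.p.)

0.30

Under the Kimura two-parameter model, d = −½ ln(1 − 2P − Q) − ¼ ln(1 − 2Q).
1 − 2P − Q = 0.58, giving −½ ln(0.58) = 0.272364.
1 − 2Q = 0.88, giving −¼ ln(0.88) = 0.031958.
d = 0.272364 + 0.031958 = 0.304322.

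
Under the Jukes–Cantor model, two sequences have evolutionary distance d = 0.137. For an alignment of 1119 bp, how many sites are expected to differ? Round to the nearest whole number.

140

Invert JC69: p = (3/4)(1 − e^(−4d/3)) = 0.75 × (1 − e^(-0.182667)) = 0.75 × (1 − 0.833046) = 0.125216.
Expected differing sites = pL ≈ 0.125216 × 1119 = 140.116704 ≈ 140.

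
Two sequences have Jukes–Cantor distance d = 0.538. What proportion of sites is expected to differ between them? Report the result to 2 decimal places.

p = (3/4)(1 − e^(−4d/3)) = 0.75 × (1 − e^(-0.717333)) = 0.75 × (1 − 0.488052) = 0.383961.

0.38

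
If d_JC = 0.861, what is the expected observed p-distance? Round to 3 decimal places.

0.512

p = (3/4)(1 − e^(−4d/3)) = 0.75 × (1 − e^(-1.148)) = 0.75 × (1 − 0.317271) = 0.512047.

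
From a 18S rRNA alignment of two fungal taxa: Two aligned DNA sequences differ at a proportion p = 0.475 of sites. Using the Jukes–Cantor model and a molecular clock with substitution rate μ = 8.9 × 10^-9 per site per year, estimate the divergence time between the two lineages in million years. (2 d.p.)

d = −(3/4) ln(1 − 4p/3) = −0.75 ln(1 − 0.633333) = −0.75 ln(0.366667)
  = −0.75 × (-1.003301) = 0.752476 substitutions/site.
Under a molecular clock d = 2μt, so t = d/(2μ) = 0.752476 / (2 × 8.9 × 10^-9) = 42.27 million years.

42.27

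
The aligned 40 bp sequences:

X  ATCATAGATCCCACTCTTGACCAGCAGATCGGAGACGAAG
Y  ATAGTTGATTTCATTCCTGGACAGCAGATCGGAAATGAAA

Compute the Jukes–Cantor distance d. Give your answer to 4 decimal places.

The sequences differ at 12 of 40 sites, so p = 12/40 = 0.3.
d = −(3/4) ln(1 − 4p/3) = −0.75 ln(1 − 0.4) = −0.75 ln(0.6)
  = −0.75 × (-0.510826) = 0.383120 substitutions/site.

0.3831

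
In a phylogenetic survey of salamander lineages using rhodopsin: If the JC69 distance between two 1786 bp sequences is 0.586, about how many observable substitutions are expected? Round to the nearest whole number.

Invert JC69: p = (3/4)(1 − e^(−4d/3)) = 0.75 × (1 − e^(-0.781333)) = 0.75 × (1 − 0.457795) = 0.406654.
Expected differing sites = pL ≈ 0.406654 × 1786 = 726.284044 ≈ 726.

726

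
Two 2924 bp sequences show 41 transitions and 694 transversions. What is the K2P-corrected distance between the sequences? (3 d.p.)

0.315

P = 41/2924 ≈ 0.014022 and Q = 694/2924 ≈ 0.237346.
Under the Kimura two-parameter model, d = −½ ln(1 − 2P − Q) − ¼ ln(1 − 2Q).
1 − 2P − Q = 0.73461, giving −½ ln(0.73461) = 0.154208.
1 − 2Q = 0.525308, giving −¼ ln(0.525308) = 0.160943.
d = 0.154208 + 0.160943 = 0.315151.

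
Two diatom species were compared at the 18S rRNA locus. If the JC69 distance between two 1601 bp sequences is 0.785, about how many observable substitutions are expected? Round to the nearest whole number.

Invert JC69: p = (3/4)(1 − e^(−4d/3)) = 0.75 × (1 − e^(-1.046667)) = 0.75 × (1 − 0.351106) = 0.486671.
Expected differing sites = pL ≈ 0.486671 × 1601 = 779.160271 ≈ 779.

779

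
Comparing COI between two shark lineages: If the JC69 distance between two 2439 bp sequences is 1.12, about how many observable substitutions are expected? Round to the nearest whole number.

1418

Invert JC69: p = (3/4)(1 − e^(−4d/3)) = 0.75 × (1 − e^(-1.493333)) = 0.75 × (1 − 0.224623) = 0.581533.
Expected differing sites = pL ≈ 0.581533 × 2439 = 1418.358987 ≈ 1418.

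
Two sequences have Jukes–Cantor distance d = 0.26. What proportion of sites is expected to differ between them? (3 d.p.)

0.220

p = (3/4)(1 − e^(−4d/3)) = 0.75 × (1 − e^(-0.346667)) = 0.75 × (1 − 0.707041) = 0.219719.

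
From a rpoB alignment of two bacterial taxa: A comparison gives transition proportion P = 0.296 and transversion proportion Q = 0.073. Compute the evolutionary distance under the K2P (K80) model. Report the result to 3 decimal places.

0.586

Under the Kimura two-parameter model, d = −½ ln(1 − 2P − Q) − ¼ ln(1 − 2Q).
1 − 2P − Q = 0.335, giving −½ ln(0.335) = 0.546812.
1 − 2Q = 0.854, giving −¼ ln(0.854) = 0.039456.
d = 0.546812 + 0.039456 = 0.586268.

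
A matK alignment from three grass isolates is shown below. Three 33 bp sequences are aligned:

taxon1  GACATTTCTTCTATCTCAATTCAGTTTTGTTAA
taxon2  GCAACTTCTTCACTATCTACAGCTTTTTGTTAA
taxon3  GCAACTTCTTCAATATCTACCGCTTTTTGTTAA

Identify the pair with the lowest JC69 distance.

taxon1–taxon2: 12/33 differ, p = 0.364, d = 0.497.
taxon1–taxon3: 11/33 differ, p = 0.333, d = 0.441.
taxon2–taxon3: 2/33 differ, p = 0.061, d = 0.063.
The smallest distance is between taxon2 and taxon3.

taxon2 and taxon3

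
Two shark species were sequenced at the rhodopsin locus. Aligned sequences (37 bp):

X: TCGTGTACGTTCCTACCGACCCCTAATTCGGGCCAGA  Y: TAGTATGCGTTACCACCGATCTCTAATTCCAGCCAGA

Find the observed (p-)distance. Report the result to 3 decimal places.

0.243

The sequences differ at 9 of 37 positions (sites 2, 5, 7, 12, 14, 20, 22, 30, 31).
p = 9/37 = 0.243243… ≈ 0.243 (to 3 d.p.).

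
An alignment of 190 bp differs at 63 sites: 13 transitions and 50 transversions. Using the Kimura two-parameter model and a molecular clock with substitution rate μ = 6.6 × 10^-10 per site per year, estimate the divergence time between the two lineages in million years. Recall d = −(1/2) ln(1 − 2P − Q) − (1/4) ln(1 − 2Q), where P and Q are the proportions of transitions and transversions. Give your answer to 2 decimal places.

335.01

P = 13/190 ≈ 0.068421 and Q = 50/190 ≈ 0.263158.
Under the Kimura two-parameter model, d = −½ ln(1 − 2P − Q) − ¼ ln(1 − 2Q).
1 − 2P − Q = 0.6, giving −½ ln(0.6) = 0.255413.
1 − 2Q = 0.473684, giving −¼ ln(0.473684) = 0.186804.
d = 0.255413 + 0.186804 = 0.442217.
Under a molecular clock d = 2μt, so t = d/(2μ) = 0.442217 / (2 × 6.6 × 10^-10) = 335.01 million years.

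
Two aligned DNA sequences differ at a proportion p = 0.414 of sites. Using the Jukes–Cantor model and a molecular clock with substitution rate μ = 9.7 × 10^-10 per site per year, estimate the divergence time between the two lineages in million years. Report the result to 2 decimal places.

d = −(3/4) ln(1 − 4p/3) = −0.75 ln(1 − 0.552) = −0.75 ln(0.448)
  = −0.75 × (-0.802962) = 0.602222 substitutions/site.
Under a molecular clock d = 2μt, so t = d/(2μ) = 0.602222 / (2 × 9.7 × 10^-10) = 310.42 million years.

310.42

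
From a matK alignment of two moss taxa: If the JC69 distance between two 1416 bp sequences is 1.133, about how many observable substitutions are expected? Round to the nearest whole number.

Invert JC69: p = (3/4)(1 − e^(−4d/3)) = 0.75 × (1 − e^(-1.510667)) = 0.75 × (1 − 0.220763) = 0.584428.
Expected differing sites = pL ≈ 0.584428 × 1416 = 827.550048 ≈ 828.

828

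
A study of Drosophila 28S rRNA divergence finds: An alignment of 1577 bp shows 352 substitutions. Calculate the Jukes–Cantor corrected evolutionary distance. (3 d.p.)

0.265

p = 352/1577 ≈ 0.223209.
d = −(3/4) ln(1 − 4p/3) = −0.75 ln(1 − 0.297612) = −0.75 ln(0.702388)
  = −0.75 × (-0.353269) = 0.264952 substitutions/site.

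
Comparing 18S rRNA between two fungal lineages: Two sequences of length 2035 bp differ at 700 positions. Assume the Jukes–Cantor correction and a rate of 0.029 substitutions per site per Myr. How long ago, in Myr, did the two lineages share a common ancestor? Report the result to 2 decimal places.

7.94

p = 700/2035 ≈ 0.34398.
d = −(3/4) ln(1 − 4p/3) = −0.75 ln(1 − 0.45864) = −0.75 ln(0.54136)
  = −0.75 × (-0.613671) = 0.460253 substitutions/site.
Under a molecular clock d = 2μt, so t = d/(2μ) = 0.460253 / (2 × 0.029) = 7.94 Myr.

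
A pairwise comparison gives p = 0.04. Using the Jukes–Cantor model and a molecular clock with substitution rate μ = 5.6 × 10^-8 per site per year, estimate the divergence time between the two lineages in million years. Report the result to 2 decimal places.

0.37

d = −(3/4) ln(1 − 4p/3) = −0.75 ln(1 − 0.053333) = −0.75 ln(0.946667)
  = −0.75 × (-0.054808) = 0.041106 substitutions/site.
Under a molecular clock d = 2μt, so t = d/(2μ) = 0.041106 / (2 × 5.6 × 10^-8) = 0.37 million years.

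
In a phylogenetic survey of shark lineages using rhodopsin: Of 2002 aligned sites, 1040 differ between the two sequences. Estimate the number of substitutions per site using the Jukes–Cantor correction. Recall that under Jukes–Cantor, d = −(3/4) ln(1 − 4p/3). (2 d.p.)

0.88

p = 1040/2002 ≈ 0.519481.
d = −(3/4) ln(1 − 4p/3) = −0.75 ln(1 − 0.692641) = −0.75 ln(0.307359)
  = −0.75 × (-1.179739) = 0.884804 substitutions/site.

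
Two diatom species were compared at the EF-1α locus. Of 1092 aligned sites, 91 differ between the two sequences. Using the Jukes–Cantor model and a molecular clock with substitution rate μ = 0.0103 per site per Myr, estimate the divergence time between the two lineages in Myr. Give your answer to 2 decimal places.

p = 91/1092 ≈ 0.083333.
d = −(3/4) ln(1 − 4p/3) = −0.75 ln(1 − 0.111111) = −0.75 ln(0.888889)
  = −0.75 × (-0.117783) = 0.088337 substitutions/site.
Under a molecular clock d = 2μt, so t = d/(2μ) = 0.088337 / (2 × 0.0103) = 4.29 Myr.

4.29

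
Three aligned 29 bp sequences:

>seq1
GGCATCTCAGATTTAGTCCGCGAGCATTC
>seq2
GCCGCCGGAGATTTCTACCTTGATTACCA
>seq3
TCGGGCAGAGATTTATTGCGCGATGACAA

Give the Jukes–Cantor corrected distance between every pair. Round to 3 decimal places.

d(seq1,seq2) = 0.878, d(seq1,seq3) = 0.774, d(seq2,seq3) = 0.529

seq1–seq2: 15/29 sites differ → p ≈ 0.517241, d = −0.75 ln(1 − 0.689655) = 0.877553 ≈ 0.878.
seq1–seq3: 14/29 sites differ → p ≈ 0.482759, d = −0.75 ln(1 − 0.643679) = 0.773942 ≈ 0.774.
seq2–seq3: 11/29 sites differ → p ≈ 0.37931, d = −0.75 ln(1 − 0.505747) = 0.528531 ≈ 0.529.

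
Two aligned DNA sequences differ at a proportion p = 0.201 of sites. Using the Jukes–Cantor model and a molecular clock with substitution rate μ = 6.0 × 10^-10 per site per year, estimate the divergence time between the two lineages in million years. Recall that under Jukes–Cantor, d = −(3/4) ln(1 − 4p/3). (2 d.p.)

194.98

d = −(3/4) ln(1 − 4p/3) = −0.75 ln(1 − 0.268) = −0.75 ln(0.732)
  = −0.75 × (-0.311975) = 0.233981 substitutions/site.
Under a molecular clock d = 2μt, so t = d/(2μ) = 0.233981 / (2 × 6.0 × 10^-10) = 194.98 million years.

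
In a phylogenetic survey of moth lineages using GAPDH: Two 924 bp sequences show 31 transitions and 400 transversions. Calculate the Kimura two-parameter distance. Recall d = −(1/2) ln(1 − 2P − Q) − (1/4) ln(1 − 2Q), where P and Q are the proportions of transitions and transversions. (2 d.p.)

0.85

P = 31/924 ≈ 0.03355 and Q = 400/924 ≈ 0.4329.
Under the Kimura two-parameter model, d = −½ ln(1 − 2P − Q) − ¼ ln(1 − 2Q).
1 − 2P − Q = 0.5, giving −½ ln(0.5) = 0.346574.
1 − 2Q = 0.1342, giving −¼ ln(0.1342) = 0.502106.
d = 0.346574 + 0.502106 = 0.848680.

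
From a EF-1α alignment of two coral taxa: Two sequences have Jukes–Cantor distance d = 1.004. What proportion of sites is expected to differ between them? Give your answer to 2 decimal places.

p = (3/4)(1 − e^(−4d/3)) = 0.75 × (1 − e^(-1.338667)) = 0.75 × (1 − 0.262195) = 0.553354.

0.55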